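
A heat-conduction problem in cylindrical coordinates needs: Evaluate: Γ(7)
Γ(n)=(n-1)! for positive integers
Γ(7)=6!=720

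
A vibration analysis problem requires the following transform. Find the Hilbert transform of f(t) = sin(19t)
The Hilbert transform shifts each frequency component by -pi/2.
H{sin(wt)} = -cos(wt)
With w = 19: H{sin(19t)} = -cos(19t)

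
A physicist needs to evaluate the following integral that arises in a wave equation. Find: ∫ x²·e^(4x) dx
Integration by parts twice:
First: u = x², dv = e^(4x) dx => x²e^(4x)/4 - (2/4)∫ xe^(4x) dx
Second (∫ xe^(4x) dx): xe^(4x)/4 - e^(4x)/16
Combining: e^(4x)(x²/4-2x/16+2/64)+C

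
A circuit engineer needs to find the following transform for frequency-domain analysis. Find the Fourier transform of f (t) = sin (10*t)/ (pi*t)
sin(W*t)/(pi*t)=(W/pi)*sinc(W*t/pi) is the impulse response of the ideal low-pass filter with cutoff W (here W=10).
Its Fourier transform is a rectangular function:
F(omega)=1 for |omega| < 10, 0 otherwise

Answer: rect(omega/20) [i.e., 1 for |omega| < 10, 0 otherwise]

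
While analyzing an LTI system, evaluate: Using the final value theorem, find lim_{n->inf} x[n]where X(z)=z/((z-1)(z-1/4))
Final value theorem: lim x[n] = lim_{z->1} (z-1) * X(z)
(z-1) * X(z) = z/(z-1/4)
As z->1: 1/(1-1/4) = 1/(3/4) = 4/3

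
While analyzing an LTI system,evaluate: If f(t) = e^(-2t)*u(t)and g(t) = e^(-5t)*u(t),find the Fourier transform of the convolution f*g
By the convolution theorem: F{f * g}=F(omega) * G(omega)
F(omega)=1/(2 + j * omega), G(omega)=1/(5 + j * omega)
F{f * g}=1/((2 + j * omega)(5 + j * omega))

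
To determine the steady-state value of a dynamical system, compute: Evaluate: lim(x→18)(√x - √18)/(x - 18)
Multiply by conjugate (√x+√18)/(√x+√18):
=(x - 18)/((x - 18)(√x+√18))=1/(√x+√18)
As x → 18: 1/(2√18)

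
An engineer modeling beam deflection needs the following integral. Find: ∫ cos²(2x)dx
Using identity cos²(u) = (1 + cos(2u))/2:
∫ (1 + cos(4x))/2 dx = x/2 + sin(4x)/8 + C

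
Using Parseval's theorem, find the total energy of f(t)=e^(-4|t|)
Parseval's theorem: E=integral |f(t)|^2 dt=(1/2pi) integral |F(omega)|^2 domega
E=integral_{-inf}^{inf} e^(-8|t|) dt=2 * integral_0^inf e^(-8t) dt=2/(2 * 4)=1/4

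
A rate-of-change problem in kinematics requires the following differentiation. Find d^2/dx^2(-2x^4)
Apply power rule 2 times:
d^1: -8x^3
d^2: -24x^2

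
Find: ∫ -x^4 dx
Using power rule: ∫ -x^4 dx=-1/5 x^5 + C=(-1/5)x^5 + C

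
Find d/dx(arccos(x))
d/dx[arccos(u)]=-u'/√(1-u²), u=x, u'=1

Answer: -1/√(1-x²)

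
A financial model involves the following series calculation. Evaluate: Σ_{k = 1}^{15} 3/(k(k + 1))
Partial fractions: 3/(k(k + 1))=3/k - 3/(k + 1)
Telescoping sum: 3(1 - 1/16)=3·15/16

Answer: 45/16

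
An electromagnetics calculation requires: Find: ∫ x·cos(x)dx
By parts: u=x, dv=cos(x) dx
du=dx, v=sin(x)
=x·sin(x) + cos(x) + C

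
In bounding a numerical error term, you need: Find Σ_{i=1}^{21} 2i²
= 2·n(n + 1)(2n + 1)/6 = 2·21·22·43/6 = 6622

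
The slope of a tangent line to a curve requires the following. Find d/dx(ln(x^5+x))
Chain rule: d/dx[ln(u)] = u'/u where u = x^5 + x
u' = 5x^4 + 1

Answer: (5x^4 + 1)/(x^5 + x)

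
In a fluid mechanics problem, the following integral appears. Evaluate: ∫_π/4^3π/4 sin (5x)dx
Antiderivative: -cos(5x)/5
Evaluate at bounds: [-cos(5·3π/4)/5] - [-cos(5·π/4)/5]
= (-(√2/2) + (-√2/2))/5 = -√2/5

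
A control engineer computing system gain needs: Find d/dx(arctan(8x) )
d/dx[arctan(u)] = u'/(1+u²), u = 8x, u' = 8

Answer: 8/(1+64x²)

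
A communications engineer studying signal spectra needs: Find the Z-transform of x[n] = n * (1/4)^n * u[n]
Using the property Z{n * a^n * u[n]}=az/(z-a)^2
With a=1/4: X(z)=(1/4)z/(z - 1/4)^2, |z| > 1/4

Answer: (1/4)z/(z - 1/4)^2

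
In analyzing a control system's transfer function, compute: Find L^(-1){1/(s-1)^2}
L^(-1){1/(s-a)^n} = t^(n-1)·e^(at)/(n-1)!
Here a = 1, n = 2: t^1·e^(t)/1

Answer: t·e^(t)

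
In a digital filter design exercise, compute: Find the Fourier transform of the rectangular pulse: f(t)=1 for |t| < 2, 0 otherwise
F(omega) = integral from -2 to 2 of e^(-j * omega * t) dt
= 2 * sin(2 * omega)/omega = 4 * sinc(2 * omega/pi)

Answer: 2 * sin(2 * omega)/omega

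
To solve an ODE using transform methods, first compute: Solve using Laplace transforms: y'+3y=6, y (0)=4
Take L of both sides: sY(s) - 4 + 3Y(s) = 6/s
Y(s)(s + 3) = 6/s + 4
Y(s) = 6/(s(s + 3)) + 4/(s + 3)
Partial fractions: 6/(s(s + 3)) = 2/s - 2/(s + 3)
So Y(s) = 2/s + 2/(s + 3)
Inverse transform (L^(-1){1/s} = 1, L^(-1){1/(s + 3)} = e^(-3t)):

Answer: y(t) = 2 + 2·e^(-3t)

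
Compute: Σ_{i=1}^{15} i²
Using formula: Σ i^2=n(n+1)(2n+1)/6=15·16·31/6=1240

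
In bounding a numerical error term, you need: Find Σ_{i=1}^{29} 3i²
=3·n(n+1)(2n+1)/6=3·29·30·59/6=25665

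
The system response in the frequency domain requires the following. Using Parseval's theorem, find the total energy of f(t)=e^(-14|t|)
Parseval's theorem: E=integral |f(t)|^2 dt=(1/2pi) integral |F(omega)|^2 domega
E=integral_{-inf}^{inf} e^(-28|t|) dt=2 * integral_0^inf e^(-28t) dt=2/(2 * 14)=1/14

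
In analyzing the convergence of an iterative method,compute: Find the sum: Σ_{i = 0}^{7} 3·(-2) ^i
Geometric series: S = a(1 - r^n)/(1 - r)
a = 3, r = -2, n = 8
S = 3(1 - 256)/3 = -255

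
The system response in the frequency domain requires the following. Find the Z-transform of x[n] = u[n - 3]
Using the time-shift property: Z{u[n-3]}=z^(-3)*z/(z-1)
=z^(-2)/(z-1)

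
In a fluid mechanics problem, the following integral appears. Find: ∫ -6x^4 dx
Using power rule: ∫ -6x^4 dx = -6/5 x^5 + C = (-6/5)x^5 + C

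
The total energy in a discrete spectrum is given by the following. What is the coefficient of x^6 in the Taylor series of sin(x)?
sin(x) has only odd powers. Coefficient of x^6 = 0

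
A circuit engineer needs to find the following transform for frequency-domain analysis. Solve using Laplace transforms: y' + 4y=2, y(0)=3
Take L of both sides: sY(s) - 3 + 4Y(s) = 2/s
Y(s)(s + 4) = 2/s + 3
Y(s) = 2/(s(s + 4)) + 3/(s + 4)
Partial fractions: 2/(s(s + 4)) = (1/2)/s - (1/2)/(s + 4)
So Y(s) = (1/2)/s + (5/2)/(s + 4)
Inverse transform (L^(-1){1/s} = 1, L^(-1){1/(s + 4)} = e^(-4t)):

Answer: y(t) = 1/2 + (5/2)·e^(-4t)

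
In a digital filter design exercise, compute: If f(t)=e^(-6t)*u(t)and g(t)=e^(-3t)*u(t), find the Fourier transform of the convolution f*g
By the convolution theorem: F{f * g}=F(omega) * G(omega)
F(omega)=1/(6+j * omega), G(omega)=1/(3+j * omega)
F{f * g}=1/((6+j * omega)(3+j * omega))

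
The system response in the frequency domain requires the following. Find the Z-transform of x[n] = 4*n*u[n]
Z{n*u[n]}=z/(z-1)^2
By linearity: Z{4*n*u[n]}=4z/(z-1)^2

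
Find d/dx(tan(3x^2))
Chain rule: d/dx[tan(u)] = sec²(u)·u' where u = 3x^2
u' = 6x

Answer: 6x·sec²(3x^2)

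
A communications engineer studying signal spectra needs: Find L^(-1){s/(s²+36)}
L^(-1){s/(s²+w²)}=cos(wt)
Here w=6

Answer: cos(6t)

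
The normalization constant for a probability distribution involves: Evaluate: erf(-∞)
erf(-∞)=-1 (the error function is odd, so erf(-∞)=-erf(∞)=-1)

Answer: -1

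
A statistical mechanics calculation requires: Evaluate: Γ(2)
Γ(n) = (n-1)! for positive integers
Γ(2) = 1! = 1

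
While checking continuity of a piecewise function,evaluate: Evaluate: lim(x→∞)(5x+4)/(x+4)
Divide numerator and denominator by x:
lim (5 + 4/x)/(1 + 4/x) = 5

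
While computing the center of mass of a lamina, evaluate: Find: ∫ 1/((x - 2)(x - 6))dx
Partial fractions: 1/((x-2)(x-6)) = A/(x-2) + B/(x-6)
A = -1/4, B = 1/4
∫ [-1/4· 1/(x-2) + 1/4· 1/(x-6)] dx
= (1/4)[ln|x-6| - ln|x-2|] + C

Answer: (1/4)·ln|(x-6)/(x-2)| + C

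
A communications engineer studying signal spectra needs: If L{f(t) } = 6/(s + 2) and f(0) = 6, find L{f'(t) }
L{f'(t)}=s·F(s) - f(0)=6s/(s+2)-6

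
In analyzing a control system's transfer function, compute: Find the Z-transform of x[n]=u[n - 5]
Using the time-shift property: Z{u[n-5]} = z^(-5) * z/(z-1)
= z^(-4)/(z-1)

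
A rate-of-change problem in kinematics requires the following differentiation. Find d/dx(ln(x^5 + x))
Chain rule: d/dx[ln(u)]=u'/u where u=x^5+x
u'=5x^4+1

Answer: (5x^4+1)/(x^5+x)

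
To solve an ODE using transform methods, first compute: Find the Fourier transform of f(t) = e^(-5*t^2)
The Fourier transform of a Gaussian e^(-a*t^2) is sqrt(pi/a)*e^(-omega^2/(4a)).
With a=5: F(omega)=sqrt(pi/5)*e^(-omega^2/20)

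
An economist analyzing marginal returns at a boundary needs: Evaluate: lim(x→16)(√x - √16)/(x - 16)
Multiply by conjugate (√x + √16)/(√x + √16):
=(x - 16)/((x - 16)(√x + √16))=1/(√x + √16)
As x → 16: 1/(2√16)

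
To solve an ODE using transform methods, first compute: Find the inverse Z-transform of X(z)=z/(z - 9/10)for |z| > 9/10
Standard pair: z/(z-a) <-> a^n*u[n] for causal signals
With a = 9/10: x[n] = (9/10)^n*u[n]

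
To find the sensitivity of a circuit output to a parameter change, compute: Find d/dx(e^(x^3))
Chain rule: d/dx[e^u] = e^u · u' where u = x^3
u' = 3x^2

Answer: 3x^2·e^(x^3)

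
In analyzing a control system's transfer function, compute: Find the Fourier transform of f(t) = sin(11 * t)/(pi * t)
sin(W*t)/(pi*t)=(W/pi)*sinc(W*t/pi) is the impulse response of the ideal low-pass filter with cutoff W (here W=11).
Its Fourier transform is a rectangular function:
F(omega)=1 for |omega| < 11, 0 otherwise

Answer: rect(omega/22) [i.e., 1 for |omega| < 11, 0 otherwise]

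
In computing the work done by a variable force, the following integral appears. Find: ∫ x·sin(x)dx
By parts: u = x, dv = sin(x) dx
du = dx, v = -cos(x)
= -x·cos(x) + sin(x) + C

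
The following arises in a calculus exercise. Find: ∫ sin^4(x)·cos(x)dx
Let u = sin(x), du = cos(x) dx
∫ u^4 du = u^5/5 + C

Answer: sin^5(x)/5 + C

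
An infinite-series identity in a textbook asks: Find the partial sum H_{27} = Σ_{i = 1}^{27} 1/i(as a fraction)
H_27 = 1+1/2+1/3+...+1/27
= 312536252003/80313433200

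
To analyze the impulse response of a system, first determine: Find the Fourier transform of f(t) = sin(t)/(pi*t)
sin(W*t)/(pi*t) = (W/pi)*sinc(W*t/pi) is the impulse response of the ideal low-pass filter with cutoff W (here W = 1).
Its Fourier transform is a rectangular function:
F(omega) = 1 for |omega| < 1, 0 otherwise

Answer: rect(omega/2) [i.e., 1 for |omega| < 1, 0 otherwise]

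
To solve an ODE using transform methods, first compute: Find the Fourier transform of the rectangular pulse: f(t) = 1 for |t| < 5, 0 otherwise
F(omega) = integral from -5 to 5 of e^(-j*omega*t) dt
= 2*sin(5*omega)/omega = 10*sinc(5*omega/pi)

Answer: 2*sin(5*omega)/omega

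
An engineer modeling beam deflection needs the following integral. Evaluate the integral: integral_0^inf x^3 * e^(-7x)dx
This is a Gamma integral. Substitute u=7x (du=7 dx):
integral_0^inf x^3 * e^(-7x) dx=(1/7^4) integral_0^inf u^3 * e^(-u) du
=Gamma(4)/7^4=3!/7^4=6/2401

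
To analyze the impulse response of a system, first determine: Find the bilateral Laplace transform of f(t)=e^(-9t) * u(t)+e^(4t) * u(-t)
For e^(-9t) * u(t): L=1/(s+9), Re(s) > -9
For e^(4t) * u(-t): L=-1/(s-4), Re(s) < 4
Combined: F(s)=1/(s+9)-1/(s-4), -9 < Re(s) < 4

Answer: 1/(s+9)-1/(s-4), ROC: -9 < Re(s) < 4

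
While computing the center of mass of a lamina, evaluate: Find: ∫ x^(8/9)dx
Power rule: ∫ x^(8/9) dx = x^(17/9)/(17/9) + C

Answer: (9/17)·x^(17/9) + C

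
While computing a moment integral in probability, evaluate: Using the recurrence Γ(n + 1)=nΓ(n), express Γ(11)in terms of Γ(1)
Γ(11) = 10Γ(10) = 10·9Γ(9) = ... = 10!·Γ(1) = 3628800·Γ(1)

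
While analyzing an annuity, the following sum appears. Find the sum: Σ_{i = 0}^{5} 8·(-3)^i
Geometric series: S=a(1 - r^n)/(1 - r)
a=8, r=-3, n=6
S=8(1 - 729)/4=-1456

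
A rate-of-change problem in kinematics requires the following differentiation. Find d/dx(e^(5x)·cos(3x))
Product rule: (fg)'=f'g + fg'
f=e^(5x), f'=5·e^(5x)
g=cos(3x), g'=-3·sin(3x)

Answer: 5·e^(5x)·cos(3x) - 3·e^(5x)·sin(3x)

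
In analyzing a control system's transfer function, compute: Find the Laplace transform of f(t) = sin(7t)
L{sin(wt)} = w/(s²+w²)
L{sin(7t)} = 7/(s²+49)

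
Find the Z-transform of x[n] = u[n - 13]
Using the time-shift property: Z{u[n-13]} = z^(-13)*z/(z-1)
= z^(-12)/(z-1)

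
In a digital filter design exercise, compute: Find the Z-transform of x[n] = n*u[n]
Standard pair: Z{n*u[n]} = z/(z-1)^2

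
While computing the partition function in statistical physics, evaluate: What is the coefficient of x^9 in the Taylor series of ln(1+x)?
ln(1+x) = Σ (-1)^(n+1) x^n/n
Coefficient of x^9 = (-1)^10/9 = 1/9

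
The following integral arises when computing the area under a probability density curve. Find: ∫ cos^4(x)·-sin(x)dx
Let u = cos(x), du = -sin(x) dx
∫ u^4 du = u^5/5 + C

Answer: cos^5(x)/5 + C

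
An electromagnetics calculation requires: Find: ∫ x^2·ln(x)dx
By parts: u = ln(x), dv = x^2 dx
du = 1/x dx, v = x^3/3
= x^3·ln(x)/3 - ∫ x^2/3 dx
= x^3·ln(x)/3 - x^3/9 + C

Answer: x^3(ln(x)/3 - 1/9) + C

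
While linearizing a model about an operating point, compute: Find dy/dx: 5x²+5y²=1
Differentiate: 10x + 10y·(dy/dx)=0
dy/dx=-10x/(10y)=-1·(x/y)

Answer: dy/dx=-1·(x/y)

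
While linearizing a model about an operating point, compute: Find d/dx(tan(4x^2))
Chain rule: d/dx[tan(u)] = sec²(u)·u' where u = 4x^2
u' = 8x

Answer: 8x·sec²(4x^2)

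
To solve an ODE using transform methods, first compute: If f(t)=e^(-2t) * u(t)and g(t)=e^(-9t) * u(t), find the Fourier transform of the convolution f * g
By the convolution theorem: F{f*g}=F(omega)*G(omega)
F(omega)=1/(2+j*omega), G(omega)=1/(9+j*omega)
F{f*g}=1/((2+j*omega)(9+j*omega))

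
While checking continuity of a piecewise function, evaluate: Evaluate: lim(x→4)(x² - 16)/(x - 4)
Factor: (x² - 16) = (x-4)(x+4)
Cancel (x-4): lim(x→4) (x+4) = 8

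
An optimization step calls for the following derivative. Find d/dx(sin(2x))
Chain rule: d/dx[sin(u)] = cos(u)·u' where u = 2x
u' = 2

Answer: 2·cos(2x)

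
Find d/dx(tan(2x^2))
Chain rule: d/dx[tan(u)] = sec²(u)·u' where u = 2x^2
u' = 4x

Answer: 4x·sec²(2x^2)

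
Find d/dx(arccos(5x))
d/dx[arccos(u)]=-u'/√(1-u²), u=5x, u'=5

Answer: -5/√(1 - 25x²)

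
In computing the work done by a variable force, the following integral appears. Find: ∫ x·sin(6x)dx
By parts: u=x, dv=sin(6x) dx
du=dx, v=-cos(6x)/6
=-x·cos(6x)/6 + sin(6x)/6² + C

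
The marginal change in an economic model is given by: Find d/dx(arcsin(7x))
d/dx[arcsin(u)]=u'/√(1-u²), u=7x, u'=7

Answer: 7/√(1-49x²)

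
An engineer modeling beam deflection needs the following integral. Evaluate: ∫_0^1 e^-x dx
Antiderivative: -e^-x
Evaluate: -(e^-1 - 1)

Answer: (e^-1 - 1)/(-1)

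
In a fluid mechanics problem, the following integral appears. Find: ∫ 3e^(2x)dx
Since d/dx[e^(2x)] = 2e^(2x), we get 3/2 e^(2x)+C

Answer: (3/2)e^(2x)+C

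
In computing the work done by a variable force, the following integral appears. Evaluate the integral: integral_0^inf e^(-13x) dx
integral_0^inf e^(-13x) dx = [-1/13*e^(-13x)]_0^inf
= 0 - (-1/13) = 1/13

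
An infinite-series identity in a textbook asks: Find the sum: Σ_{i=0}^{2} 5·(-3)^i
Geometric series: S = a(1 - r^n)/(1 - r)
a = 5, r = -3, n = 3
S = 5(1+27)/4 = 35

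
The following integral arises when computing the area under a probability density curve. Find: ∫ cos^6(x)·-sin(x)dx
Let u=cos(x), du=-sin(x) dx
∫ u^6 du=u^7/7+C

Answer: cos^7(x)/7+C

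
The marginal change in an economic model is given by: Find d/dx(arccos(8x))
d/dx[arccos(u)] = -u'/√(1-u²), u = 8x, u' = 8

Answer: -8/√(1-64x²)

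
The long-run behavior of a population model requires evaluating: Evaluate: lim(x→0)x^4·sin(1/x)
Squeeze theorem: -|x^4| ≤ x^4·sin(1/x) ≤ |x^4|
Since x^4 → 0 as x → 0, by squeeze theorem the limit is 0

Answer: 0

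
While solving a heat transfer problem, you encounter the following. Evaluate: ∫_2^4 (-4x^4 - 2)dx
Step 1: Find antiderivative F(x)=(-4/5)x^5-2x
Step 2: F(4) - F(2)=-4136/5 - (-148/5)=-3988/5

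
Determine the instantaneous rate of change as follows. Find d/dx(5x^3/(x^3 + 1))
Quotient rule: (f/g)' = (f'g - fg')/g²
f = 5x^3, f' = 15x^2
g = x^3+1, g' = 3x^2

Answer: (15x^2·(x^3+1)-15x^5)/(x^3+1)²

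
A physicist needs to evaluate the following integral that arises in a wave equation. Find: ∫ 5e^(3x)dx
Since d/dx[e^(3x)]=3e^(3x), we get 5/3 e^(3x) + C

Answer: (5/3)e^(3x) + C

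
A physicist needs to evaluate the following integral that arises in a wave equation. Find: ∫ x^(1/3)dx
Power rule: ∫ x^(1/3) dx = x^(4/3)/(4/3) + C

Answer: (3/4)·x^(4/3) + C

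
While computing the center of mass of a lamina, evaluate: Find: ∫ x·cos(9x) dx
By parts: u=x, dv=cos(9x) dx
du=dx, v=sin(9x)/9
=x·sin(9x)/9+cos(9x)/9²+C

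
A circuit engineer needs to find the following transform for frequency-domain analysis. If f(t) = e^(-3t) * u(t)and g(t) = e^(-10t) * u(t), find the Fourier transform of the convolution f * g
By the convolution theorem: F{f * g}=F(omega) * G(omega)
F(omega)=1/(3+j * omega), G(omega)=1/(10+j * omega)
F{f * g}=1/((3+j * omega)(10+j * omega))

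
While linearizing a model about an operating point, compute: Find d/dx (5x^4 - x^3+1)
Power rule: d/dx(ax^n) = n·a·x^(n-1)
Term by term: 20·x^3 - 3·x^2

Answer: 20x^3 - 3x^2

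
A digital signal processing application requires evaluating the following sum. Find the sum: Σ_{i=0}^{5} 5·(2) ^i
Geometric series: S = a(1 - r^n)/(1 - r)
a = 5, r = 2, n = 6
S = 5(1-64)/-1 = 315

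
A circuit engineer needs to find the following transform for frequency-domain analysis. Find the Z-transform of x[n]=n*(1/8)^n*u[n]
Using the property Z{n * a^n * u[n]} = az/(z-a)^2
With a = 1/8: X(z) = (1/8)z/(z - 1/8)^2, |z| > 1/8

Answer: (1/8)z/(z - 1/8)^2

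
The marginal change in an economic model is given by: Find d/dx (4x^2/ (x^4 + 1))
Quotient rule: (f/g)'=(f'g - fg')/g²
f=4x^2, f'=8x
g=x^4+1, g'=4x^3

Answer: (8x·(x^4+1)-16x^5)/(x^4+1)²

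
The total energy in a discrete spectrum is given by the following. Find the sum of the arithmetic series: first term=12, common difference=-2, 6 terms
Last term: a_n = 12+(6-1)·-2 = 2
Sum = n(a_1+a_n)/2 = 6(12+2)/2 = 42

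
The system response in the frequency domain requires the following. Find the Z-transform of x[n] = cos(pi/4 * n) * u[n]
Z{cos(w0*n)*u[n]} = z(z - cos(w0))/(z^2 - 2z*cos(w0) + 1)
With w0 = pi/4: X(z) = z(z - cos(pi/4))/(z^2 - 2z*cos(pi/4) + 1)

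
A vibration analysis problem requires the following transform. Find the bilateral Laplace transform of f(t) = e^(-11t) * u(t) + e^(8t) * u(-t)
For e^(-11t) * u(t): L=1/(s + 11), Re(s) > -11
For e^(8t) * u(-t): L=-1/(s-8), Re(s) < 8
Combined: F(s)=1/(s + 11) - 1/(s-8), -11 < Re(s) < 8

Answer: 1/(s + 11) - 1/(s-8), ROC: -11 < Re(s) < 8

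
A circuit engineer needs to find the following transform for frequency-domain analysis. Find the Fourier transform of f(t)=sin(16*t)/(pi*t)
sin(W * t)/(pi * t) = (W/pi) * sinc(W * t/pi) is the impulse response of the ideal low-pass filter with cutoff W (here W = 16).
Its Fourier transform is a rectangular function:
F(omega) = 1 for |omega| < 16, 0 otherwise

Answer: rect(omega/32) [i.e., 1 for |omega| < 16, 0 otherwise]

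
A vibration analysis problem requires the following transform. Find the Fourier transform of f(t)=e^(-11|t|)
Using the standard pair: F{e^(-a|t|)}=2a/(a^2+omega^2)
With a=11: F(omega)=22/(121+omega^2)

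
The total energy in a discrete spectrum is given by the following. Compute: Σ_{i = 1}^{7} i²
Using formula: Σ i^2 = n(n + 1)(2n + 1)/6 = 7·8·15/6 = 140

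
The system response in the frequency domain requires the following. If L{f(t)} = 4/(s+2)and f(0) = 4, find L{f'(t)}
L{f'(t)} = s·F(s) - f(0) = 4s/(s+2)-4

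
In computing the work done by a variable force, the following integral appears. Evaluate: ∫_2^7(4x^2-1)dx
Step 1: Find antiderivative F(x)=(4/3)x^3 - x
Step 2: F(7) - F(2)=1351/3 - (26/3)=1325/3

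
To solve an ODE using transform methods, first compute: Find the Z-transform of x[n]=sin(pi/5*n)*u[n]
Z{sin(w0*n)*u[n]} = z*sin(w0)/(z^2-2z*cos(w0)+1)
With w0 = pi/5: X(z) = z*sin(pi/5)/(z^2-2z*cos(pi/5)+1)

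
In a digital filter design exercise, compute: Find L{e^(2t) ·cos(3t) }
First shifting: L{e^(at)f(t)} = F(s-a)
L{cos(3t)} = s/(s²+9)
Shift: (s-2)/((s-2)²+9)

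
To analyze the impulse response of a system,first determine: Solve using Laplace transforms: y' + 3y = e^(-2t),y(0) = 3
Take L: sY - 3 + 3Y=1/(s + 2)
Y(s + 3)=1/(s + 2) + 3
Y=1/((s + 2)(s + 3)) + 3/(s + 3)
Partial fractions: 1/((s + 2)(s + 3))=1/(s + 2) - 1/(s + 3)
So Y=1/(s + 2) + 2/(s + 3)
Inverse Laplace transform (L^(-1){1/(s + 2)}=e^(-2t), L^(-1){1/(s + 3)}=e^(-3t)):

Answer: y(t)=1·e^(-2t) + 2·e^(-3t)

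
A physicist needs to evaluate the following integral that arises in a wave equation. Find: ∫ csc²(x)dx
Since d/dx[-cot(x)] = csc²(x), integral = -cot(x)+C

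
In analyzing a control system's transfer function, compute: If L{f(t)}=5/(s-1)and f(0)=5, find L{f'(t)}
L{f'(t)} = s·F(s) - f(0) = 5s/(s-1)-5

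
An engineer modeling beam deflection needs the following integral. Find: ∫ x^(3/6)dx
Power rule: ∫ x^(1/2) dx=x^(3/2)/(3/2)+C

Answer: (2/3)·x^(3/2)+C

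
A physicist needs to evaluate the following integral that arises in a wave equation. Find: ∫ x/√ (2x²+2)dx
Let u = 2x² + 2, du = 4x dx
∫ (1/4)·u^(-1/2) du = √u/2 + C

Answer: √(2x² + 2)/2 + C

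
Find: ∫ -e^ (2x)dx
Since d/dx[e^(2x)]=2e^(2x), we get -1/2 e^(2x)+C

Answer: (-1/2)e^(2x)+C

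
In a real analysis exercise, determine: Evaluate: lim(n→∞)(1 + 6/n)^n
This is the definition of e^6: lim(1 + 6/n)^n = e^6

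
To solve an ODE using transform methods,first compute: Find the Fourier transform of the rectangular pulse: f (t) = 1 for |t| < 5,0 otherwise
F(omega)=integral from -5 to 5 of e^(-j * omega * t) dt
=2 * sin(5 * omega)/omega=10 * sinc(5 * omega/pi)

Answer: 2 * sin(5 * omega)/omega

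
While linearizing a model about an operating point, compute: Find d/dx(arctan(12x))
d/dx[arctan(u)] = u'/(1+u²), u = 12x, u' = 12

Answer: 12/(1+144x²)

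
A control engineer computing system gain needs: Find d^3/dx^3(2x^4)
Apply power rule 3 times:
d^1: 8x^3
d^2: 24x^2
d^3: 48x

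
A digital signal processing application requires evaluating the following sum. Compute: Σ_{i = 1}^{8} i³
Using formula: Σ i^3=[n(n+1)/2]²=[8·9/2]²=1296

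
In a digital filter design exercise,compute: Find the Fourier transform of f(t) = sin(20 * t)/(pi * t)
sin(W*t)/(pi*t) = (W/pi)*sinc(W*t/pi) is the impulse response of the ideal low-pass filter with cutoff W (here W = 20).
Its Fourier transform is a rectangular function:
F(omega) = 1 for |omega| < 20, 0 otherwise

Answer: rect(omega/40) [i.e., 1 for |omega| < 20, 0 otherwise]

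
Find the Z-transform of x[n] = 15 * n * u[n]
Z{n*u[n]} = z/(z-1)^2
By linearity: Z{15*n*u[n]} = 15z/(z-1)^2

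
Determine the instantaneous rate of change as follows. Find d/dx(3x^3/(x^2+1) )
Quotient rule: (f/g)' = (f'g - fg')/g²
f = 3x^3, f' = 9x^2
g = x^2+1, g' = 2x

Answer: (9x^2·(x^2+1)-6x^4)/(x^2+1)²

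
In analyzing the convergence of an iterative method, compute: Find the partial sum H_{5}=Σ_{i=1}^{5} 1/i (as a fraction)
H_5=1+1/2+1/3+...+1/5
=137/60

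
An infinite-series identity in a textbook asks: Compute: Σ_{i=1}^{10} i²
Using formula: Σ i^2=n(n+1)(2n+1)/6=10·11·21/6=385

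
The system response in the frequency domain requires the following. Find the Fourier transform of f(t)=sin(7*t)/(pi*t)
sin(W * t)/(pi * t)=(W/pi) * sinc(W * t/pi) is the impulse response of the ideal low-pass filter with cutoff W (here W=7).
Its Fourier transform is a rectangular function:
F(omega)=1 for |omega| < 7, 0 otherwise

Answer: rect(omega/14) [i.e., 1 for |omega| < 7, 0 otherwise]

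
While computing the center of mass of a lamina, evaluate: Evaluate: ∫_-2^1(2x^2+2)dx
Step 1: Find antiderivative F(x)=(2/3)x^3+2x
Step 2: F(1) - F(-2)=8/3 - (-28/3)=12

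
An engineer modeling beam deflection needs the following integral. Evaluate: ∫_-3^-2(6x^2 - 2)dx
Step 1: Find antiderivative F(x)=2x^3-2x
Step 2: F(-2) - F(-3)=-12 - (-48)=36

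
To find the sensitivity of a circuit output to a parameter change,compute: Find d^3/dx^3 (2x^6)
Apply power rule 3 times:
d^1: 12x^5
d^2: 60x^4
d^3: 240x^3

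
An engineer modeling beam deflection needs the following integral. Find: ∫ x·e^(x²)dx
Let u = x², du = 2x dx
∫ (1/2)e^u du = e^u/2 + C

Answer: e^(x²)/2 + C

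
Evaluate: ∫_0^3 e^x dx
Antiderivative: e^x
Evaluate: (e^3 - 1)

Answer: e^3 - 1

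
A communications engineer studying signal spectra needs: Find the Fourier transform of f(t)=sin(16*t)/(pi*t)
sin(W * t)/(pi * t)=(W/pi) * sinc(W * t/pi) is the impulse response of the ideal low-pass filter with cutoff W (here W=16).
Its Fourier transform is a rectangular function:
F(omega)=1 for |omega| < 16, 0 otherwise

Answer: rect(omega/32) [i.e., 1 for |omega| < 16, 0 otherwise]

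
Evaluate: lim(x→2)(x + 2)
Polynomial is continuous, so substitute x=2:
1·2+2=4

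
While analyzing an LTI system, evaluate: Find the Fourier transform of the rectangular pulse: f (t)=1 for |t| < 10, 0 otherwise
F(omega) = integral from -10 to 10 of e^(-j*omega*t) dt
= 2*sin(10*omega)/omega = 20*sinc(10*omega/pi)

Answer: 2*sin(10*omega)/omega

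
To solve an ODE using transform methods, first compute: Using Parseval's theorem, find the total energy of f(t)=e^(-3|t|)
Parseval's theorem: E=integral |f(t)|^2 dt=(1/2pi) integral |F(omega)|^2 domega
E=integral_{-inf}^{inf} e^(-6|t|) dt=2*integral_0^inf e^(-6t) dt=2/(2*3)=1/3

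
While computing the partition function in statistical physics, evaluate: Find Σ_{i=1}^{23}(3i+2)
= 3·Σ i + 2·23 = 3·276 + 46 = 874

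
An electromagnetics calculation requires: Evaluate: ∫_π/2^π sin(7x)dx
Antiderivative: -cos(7x)/7
Evaluate at bounds: [-cos(7·π)/7] - [-cos(7·π/2)/7]
= (-(-1)+(0))/7 = 1/7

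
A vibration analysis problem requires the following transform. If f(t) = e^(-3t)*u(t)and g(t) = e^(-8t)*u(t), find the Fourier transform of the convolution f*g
By the convolution theorem: F{f * g} = F(omega) * G(omega)
F(omega) = 1/(3 + j * omega), G(omega) = 1/(8 + j * omega)
F{f * g} = 1/((3 + j * omega)(8 + j * omega))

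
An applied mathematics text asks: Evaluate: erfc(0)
erfc(x) = 1 - erf(x); erfc(0) = 1 - erf(0) = 1-0 = 1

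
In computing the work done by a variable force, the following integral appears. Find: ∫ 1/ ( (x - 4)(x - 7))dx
Partial fractions: 1/((x-4)(x-7))=A/(x-4) + B/(x-7)
A=-1/3, B=1/3
∫ [-1/3· 1/(x-4) + 1/3· 1/(x-7)] dx
=(1/3)[ln|x-7| - ln|x-4|] + C

Answer: (1/3)·ln|(x-7)/(x-4)| + C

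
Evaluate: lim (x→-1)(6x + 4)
Polynomial is continuous, so substitute x=-1:
6·(-1) + 4=-2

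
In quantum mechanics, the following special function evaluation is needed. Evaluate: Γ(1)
Γ(n) = (n-1)! for positive integers
Γ(1) = 0! = 1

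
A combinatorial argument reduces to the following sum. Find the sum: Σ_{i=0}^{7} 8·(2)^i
Geometric series: S=a(1 - r^n)/(1 - r)
a=8, r=2, n=8
S=8(1-256)/-1=2040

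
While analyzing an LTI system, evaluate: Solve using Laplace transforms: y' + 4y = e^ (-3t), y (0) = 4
Take L: sY - 4 + 4Y=1/(s + 3)
Y(s + 4)=1/(s + 3) + 4
Y=1/((s + 3)(s + 4)) + 4/(s + 4)
Partial fractions: 1/((s + 3)(s + 4))=1/(s + 3) - 1/(s + 4)
So Y=1/(s + 3) + 3/(s + 4)
Inverse Laplace transform (L^(-1){1/(s + 3)}=e^(-3t), L^(-1){1/(s + 4)}=e^(-4t)):

Answer: y(t)=1·e^(-3t) + 3·e^(-4t)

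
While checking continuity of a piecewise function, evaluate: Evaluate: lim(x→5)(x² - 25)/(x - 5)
Factor: (x² - 25) = (x-5)(x+5)
Cancel (x-5): lim(x→5) (x+5) = 10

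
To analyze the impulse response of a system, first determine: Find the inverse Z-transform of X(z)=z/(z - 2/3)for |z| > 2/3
Standard pair: z/(z-a) <-> a^n*u[n] for causal signals
With a = 2/3: x[n] = (2/3)^n*u[n]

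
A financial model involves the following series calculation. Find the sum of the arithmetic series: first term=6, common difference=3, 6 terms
Last term: a_n=6 + (6 - 1)·3=21
Sum=n(a_1 + a_n)/2=6(6 + 21)/2=81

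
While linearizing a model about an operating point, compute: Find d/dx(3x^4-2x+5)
Power rule: d/dx(ax^n)=n·a·x^(n-1)
Term by term: 12·x^3 - 2

Answer: 12x^3 - 2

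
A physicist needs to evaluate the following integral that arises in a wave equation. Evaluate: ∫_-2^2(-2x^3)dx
Step 1: Find antiderivative F(x) = (-1/2)x^4
Step 2: F(2) - F(-2) = -8 - (-8) = 0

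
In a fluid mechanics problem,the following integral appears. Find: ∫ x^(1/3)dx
Power rule: ∫ x^(1/3) dx=x^(4/3)/(4/3)+C

Answer: (3/4)·x^(4/3)+C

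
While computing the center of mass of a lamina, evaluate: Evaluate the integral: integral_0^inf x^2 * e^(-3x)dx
This is a Gamma integral. Substitute u = 3x (du = 3 dx):
integral_0^inf x^2 * e^(-3x) dx = (1/3^3) integral_0^inf u^2 * e^(-u) du
= Gamma(3)/3^3 = 2!/3^3 = 2/27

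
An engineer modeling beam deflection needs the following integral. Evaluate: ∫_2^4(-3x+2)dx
Step 1: Find antiderivative F(x)=(-3/2)x^2+2x
Step 2: F(4) - F(2)=-16 - (-2)=-14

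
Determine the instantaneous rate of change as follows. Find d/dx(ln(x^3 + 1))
Chain rule: d/dx[ln(u)]=u'/u where u=x^3 + 1
u'=3x^2

Answer: (3x^2)/(x^3 + 1)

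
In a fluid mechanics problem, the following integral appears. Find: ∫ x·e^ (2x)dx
Integration by parts: u = x, dv = e^(2x) dx
du = dx, v = e^(2x)/2
= x·e^(2x)/2 - ∫ e^(2x)/2 dx
= x·e^(2x)/2 - e^(2x)/4+C

Answer: e^(2x)(x/2-1/4)+C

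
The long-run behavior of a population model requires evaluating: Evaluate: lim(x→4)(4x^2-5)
Polynomial is continuous, so substitute x=4:
4·4^2-5=59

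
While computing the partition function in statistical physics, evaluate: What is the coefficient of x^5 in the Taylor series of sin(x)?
sin(x)=Σ (-1)^k x^(2k + 1)/(2k + 1)!
For x^5: (-1)^2/5!=1/120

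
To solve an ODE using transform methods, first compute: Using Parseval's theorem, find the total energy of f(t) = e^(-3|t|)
Parseval's theorem: E=integral |f(t)|^2 dt=(1/2pi) integral |F(omega)|^2 domega
E=integral_{-inf}^{inf} e^(-6|t|) dt=2*integral_0^inf e^(-6t) dt=2/(2*3)=1/3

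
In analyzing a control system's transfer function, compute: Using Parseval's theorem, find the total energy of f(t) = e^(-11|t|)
Parseval's theorem: E = integral |f(t)|^2 dt = (1/2pi) integral |F(omega)|^2 domega
E = integral_{-inf}^{inf} e^(-22|t|) dt = 2 * integral_0^inf e^(-22t) dt = 2/(2 * 11) = 1/11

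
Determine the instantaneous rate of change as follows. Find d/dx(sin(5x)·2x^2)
Product rule: (fg)'=f'g+fg'
f=sin(5x), f'=5·cos(5x)
g=2x^2, g'=4x

Answer: 10·cos(5x)·x^2+4·sin(5x)·x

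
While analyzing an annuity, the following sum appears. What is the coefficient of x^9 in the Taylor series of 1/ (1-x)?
1/(1-x) = Σ x^n for |x|<1
All coefficients are 1

Answer: 1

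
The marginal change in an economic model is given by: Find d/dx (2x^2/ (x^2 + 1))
Quotient rule: (f/g)' = (f'g - fg')/g²
f = 2x^2, f' = 4x
g = x^2 + 1, g' = 2x

Answer: (4x·(x^2 + 1) - 4x^3)/(x^2 + 1)²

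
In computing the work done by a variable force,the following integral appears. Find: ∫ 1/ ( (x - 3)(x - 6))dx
Partial fractions: 1/((x-3)(x-6)) = A/(x-3) + B/(x-6)
A = -1/3, B = 1/3
∫ [-1/3· 1/(x-3) + 1/3· 1/(x-6)] dx
= (1/3)[ln|x-6| - ln|x-3|] + C

Answer: (1/3)·ln|(x-6)/(x-3)| + C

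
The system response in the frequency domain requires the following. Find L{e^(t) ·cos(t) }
First shifting: L{e^(at)f(t)} = F(s-a)
L{cos(t)} = s/(s² + 1)
Shift: (s-1)/((s-1)² + 1)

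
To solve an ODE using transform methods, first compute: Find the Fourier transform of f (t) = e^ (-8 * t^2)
The Fourier transform of a Gaussian e^(-a * t^2) is sqrt(pi/a) * e^(-omega^2/(4a)).
With a = 8: F(omega) = sqrt(pi/8) * e^(-omega^2/32)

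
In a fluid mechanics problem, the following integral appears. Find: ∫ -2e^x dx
Since d/dx[e^x] = +e^x, we get -2e^x+C

Answer: -2e^x+C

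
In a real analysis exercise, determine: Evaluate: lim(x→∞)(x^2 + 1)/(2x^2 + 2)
Divide numerator and denominator by x^2:
lim (1 + 1/x^2)/(2 + 2/x^2)=1/2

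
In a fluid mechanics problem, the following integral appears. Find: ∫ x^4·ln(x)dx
By parts: u = ln(x), dv = x^4 dx
du = 1/x dx, v = x^5/5
= x^5·ln(x)/5 - ∫ x^4/5 dx
= x^5·ln(x)/5 - x^5/25 + C

Answer: x^5(ln(x)/5 - 1/25) + C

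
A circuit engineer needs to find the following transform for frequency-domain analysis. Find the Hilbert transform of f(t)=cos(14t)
The Hilbert transform shifts each frequency component by -pi/2.
H{cos(wt)} = sin(wt)
With w = 14: H{cos(14t)} = sin(14t)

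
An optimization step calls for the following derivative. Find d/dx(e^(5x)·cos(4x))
Product rule: (fg)' = f'g + fg'
f = e^(5x), f' = 5·e^(5x)
g = cos(4x), g' = -4·sin(4x)

Answer: 5·e^(5x)·cos(4x) - 4·e^(5x)·sin(4x)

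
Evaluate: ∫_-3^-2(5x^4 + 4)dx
Step 1: Find antiderivative F(x)=x^5 + 4x
Step 2: F(-2) - F(-3)=-40 - (-255)=215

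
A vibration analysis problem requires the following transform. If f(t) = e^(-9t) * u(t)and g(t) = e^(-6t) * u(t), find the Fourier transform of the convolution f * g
By the convolution theorem: F{f*g} = F(omega)*G(omega)
F(omega) = 1/(9 + j*omega), G(omega) = 1/(6 + j*omega)
F{f*g} = 1/((9 + j*omega)(6 + j*omega))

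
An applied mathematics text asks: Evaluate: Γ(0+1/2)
Γ(1/2)=√π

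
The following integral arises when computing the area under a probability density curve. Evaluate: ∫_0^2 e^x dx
Antiderivative: e^x
Evaluate: (e^2-1)

Answer: e^2-1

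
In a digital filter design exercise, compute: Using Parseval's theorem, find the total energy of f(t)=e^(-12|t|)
Parseval's theorem: E = integral |f(t)|^2 dt = (1/2pi) integral |F(omega)|^2 domega
E = integral_{-inf}^{inf} e^(-24|t|) dt = 2 * integral_0^inf e^(-24t) dt = 2/(2 * 12) = 1/12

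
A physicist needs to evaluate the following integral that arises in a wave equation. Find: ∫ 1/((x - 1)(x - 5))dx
Partial fractions: 1/((x-1)(x-5))=A/(x-1) + B/(x-5)
A=-1/4, B=1/4
∫ [-1/4· 1/(x-1) + 1/4· 1/(x-5)] dx
=(1/4)[ln|x-5| - ln|x-1|] + C

Answer: (1/4)·ln|(x-5)/(x-1)| + C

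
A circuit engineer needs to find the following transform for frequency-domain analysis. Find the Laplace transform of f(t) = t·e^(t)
L{t·e^(at)}=1/(s-a)²
L{t·e^(t)}=1/(s-1)²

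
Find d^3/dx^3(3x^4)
Apply power rule 3 times:
d^1: 12x^3
d^2: 36x^2
d^3: 72x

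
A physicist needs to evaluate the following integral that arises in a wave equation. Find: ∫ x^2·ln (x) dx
By parts: u=ln(x), dv=x^2 dx
du=1/x dx, v=x^3/3
=x^3·ln(x)/3 - ∫ x^2/3 dx
=x^3·ln(x)/3 - x^3/9 + C

Answer: x^3(ln(x)/3 - 1/9) + C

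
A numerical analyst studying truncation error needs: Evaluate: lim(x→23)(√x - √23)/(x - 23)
Multiply by conjugate (√x+√23)/(√x+√23):
=(x - 23)/((x - 23)(√x+√23))=1/(√x+√23)
As x → 23: 1/(2√23)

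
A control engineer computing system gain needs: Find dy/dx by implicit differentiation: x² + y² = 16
Differentiate both sides: 2x+2y·(dy/dx) = 0
Solve: dy/dx = -2x/(2y) = -x/y

Answer: dy/dx = -x/y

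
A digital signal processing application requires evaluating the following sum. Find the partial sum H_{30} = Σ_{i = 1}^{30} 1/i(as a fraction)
H_30=1+1/2+1/3+...+1/30
=9304682830147/2329089562800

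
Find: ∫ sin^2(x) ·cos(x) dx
Let u=sin(x), du=cos(x) dx
∫ u^2 du=u^3/3+C

Answer: sin^3(x)/3+C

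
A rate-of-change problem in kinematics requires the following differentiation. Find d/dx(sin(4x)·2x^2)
Product rule: (fg)' = f'g + fg'
f = sin(4x), f' = 4·cos(4x)
g = 2x^2, g' = 4x

Answer: 8·cos(4x)·x^2 + 4·sin(4x)·x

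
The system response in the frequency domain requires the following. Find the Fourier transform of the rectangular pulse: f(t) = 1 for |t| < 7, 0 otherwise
F(omega)=integral from -7 to 7 of e^(-j*omega*t) dt
=2*sin(7*omega)/omega=14*sinc(7*omega/pi)

Answer: 2*sin(7*omega)/omega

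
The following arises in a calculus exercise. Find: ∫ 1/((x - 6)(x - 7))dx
Partial fractions: 1/((x-6)(x-7))=A/(x-6) + B/(x-7)
A=-1, B=1
∫ [-1· 1/(x-6) + 1· 1/(x-7)] dx
=(1)[ln|x-7| - ln|x-6|] + C

Answer: ln|(x-7)/(x-6)| + C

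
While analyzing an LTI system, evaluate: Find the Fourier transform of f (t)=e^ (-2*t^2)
The Fourier transform of a Gaussian e^(-a * t^2) is sqrt(pi/a) * e^(-omega^2/(4a)).
With a = 2: F(omega) = sqrt(pi/2) * e^(-omega^2/8)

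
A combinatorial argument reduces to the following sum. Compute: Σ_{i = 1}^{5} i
Using formula: Σ i^1 = n(n + 1)/2 = 5·6/2 = 15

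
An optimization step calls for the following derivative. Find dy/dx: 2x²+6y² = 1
Differentiate: 4x+12y·(dy/dx) = 0
dy/dx = -4x/(12y) = -(1/3)·(x/y)

Answer: dy/dx = -(1/3)·(x/y)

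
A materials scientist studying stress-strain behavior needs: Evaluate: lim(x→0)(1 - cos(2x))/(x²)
Using 1-cos(u) ≈ u²/2 for small u:
(1-cos(2x)) ≈ (2x)²/2 = 4x²/2
So limit = 4/(2·1) = 2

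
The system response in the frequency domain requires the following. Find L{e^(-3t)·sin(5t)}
First shifting: L{e^(at)f(t)}=F(s-a)
L{sin(5t)}=5/(s² + 25)
Shift: 5/((s + 3)² + 25)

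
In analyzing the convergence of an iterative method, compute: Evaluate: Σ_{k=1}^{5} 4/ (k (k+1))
Partial fractions: 4/(k(k+1))=4/k - 4/(k+1)
Telescoping sum: 4(1-1/6)=4·5/6

Answer: 10/3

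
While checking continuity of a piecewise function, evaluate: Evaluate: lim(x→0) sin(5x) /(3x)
L'Hôpital (0/0): lim 5cos(5x)/3=5/3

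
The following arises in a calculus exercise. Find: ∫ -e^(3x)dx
Since d/dx[e^(3x)] = 3e^(3x), we get -1/3 e^(3x) + C

Answer: (-1/3)e^(3x) + C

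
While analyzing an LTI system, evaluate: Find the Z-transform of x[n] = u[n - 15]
Using the time-shift property: Z{u[n-15]} = z^(-15) * z/(z-1)
= z^(-14)/(z-1)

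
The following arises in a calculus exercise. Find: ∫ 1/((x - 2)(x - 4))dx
Partial fractions: 1/((x-2)(x-4)) = A/(x-2)+B/(x-4)
A = -1/2, B = 1/2
∫ [-1/2· 1/(x-2)+1/2· 1/(x-4)] dx
= (1/2)[ln|x-4| - ln|x-2|]+C

Answer: (1/2)·ln|(x-4)/(x-2)|+C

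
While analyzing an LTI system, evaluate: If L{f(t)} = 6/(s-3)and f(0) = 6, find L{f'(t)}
L{f'(t)} = s·F(s) - f(0) = 6s/(s-3) - 6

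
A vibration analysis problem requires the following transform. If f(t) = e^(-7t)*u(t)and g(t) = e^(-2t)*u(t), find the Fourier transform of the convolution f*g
By the convolution theorem: F{f*g} = F(omega)*G(omega)
F(omega) = 1/(7 + j*omega), G(omega) = 1/(2 + j*omega)
F{f*g} = 1/((7 + j*omega)(2 + j*omega))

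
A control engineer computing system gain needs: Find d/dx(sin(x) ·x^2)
Product rule: (fg)'=f'g+fg'
f=sin(x), f'=cos(x)
g=x^2, g'=2x

Answer: cos(x)·x^2+2·sin(x)·x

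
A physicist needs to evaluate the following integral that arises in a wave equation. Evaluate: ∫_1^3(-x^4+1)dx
Step 1: Find antiderivative F(x)=(-1/5)x^5 + x
Step 2: F(3) - F(1)=-228/5 - (4/5)=-232/5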